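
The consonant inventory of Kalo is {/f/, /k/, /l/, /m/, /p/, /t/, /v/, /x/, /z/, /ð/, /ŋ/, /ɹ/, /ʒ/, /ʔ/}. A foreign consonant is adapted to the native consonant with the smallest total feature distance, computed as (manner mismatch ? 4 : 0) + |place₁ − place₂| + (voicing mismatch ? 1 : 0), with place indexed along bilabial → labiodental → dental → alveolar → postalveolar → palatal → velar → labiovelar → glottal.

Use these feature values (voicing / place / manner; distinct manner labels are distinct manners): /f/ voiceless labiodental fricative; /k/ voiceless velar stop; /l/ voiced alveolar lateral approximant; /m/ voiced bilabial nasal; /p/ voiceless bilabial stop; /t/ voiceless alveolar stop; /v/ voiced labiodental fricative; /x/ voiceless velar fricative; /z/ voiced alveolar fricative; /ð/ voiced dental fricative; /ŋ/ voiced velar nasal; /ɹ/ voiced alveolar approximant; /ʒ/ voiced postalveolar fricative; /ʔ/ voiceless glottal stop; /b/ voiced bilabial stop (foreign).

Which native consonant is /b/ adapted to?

p

/p/ is closest: same manner (stop), place distance 0 (bilabial→bilabial), voicing differs (+1); total 1. Next closest is /m/ at distance 4.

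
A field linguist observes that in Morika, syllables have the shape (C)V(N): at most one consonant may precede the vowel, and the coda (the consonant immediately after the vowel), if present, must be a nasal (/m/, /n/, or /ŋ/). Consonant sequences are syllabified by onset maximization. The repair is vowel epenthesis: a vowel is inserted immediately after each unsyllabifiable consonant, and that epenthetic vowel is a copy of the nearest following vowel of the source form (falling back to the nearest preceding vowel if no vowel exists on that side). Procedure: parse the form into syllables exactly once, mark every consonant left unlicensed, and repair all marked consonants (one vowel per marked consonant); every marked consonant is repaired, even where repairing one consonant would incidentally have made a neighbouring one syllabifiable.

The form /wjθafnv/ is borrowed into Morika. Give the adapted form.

Under (C)V(N), the unsyllabifiable consonants are /w/, /j/, /f/, /n/, /v/ (only a nasal (/m/, /n/, or /ŋ/) is licensed in coda position; onsets are limited to one consonant).
Each unlicensed consonant becomes the onset of a new syllable: /w/ → /wa/, /j/ → /ja/, /f/ → /fa/, /n/ → /na/, /v/ → /va/.

wajaθafanava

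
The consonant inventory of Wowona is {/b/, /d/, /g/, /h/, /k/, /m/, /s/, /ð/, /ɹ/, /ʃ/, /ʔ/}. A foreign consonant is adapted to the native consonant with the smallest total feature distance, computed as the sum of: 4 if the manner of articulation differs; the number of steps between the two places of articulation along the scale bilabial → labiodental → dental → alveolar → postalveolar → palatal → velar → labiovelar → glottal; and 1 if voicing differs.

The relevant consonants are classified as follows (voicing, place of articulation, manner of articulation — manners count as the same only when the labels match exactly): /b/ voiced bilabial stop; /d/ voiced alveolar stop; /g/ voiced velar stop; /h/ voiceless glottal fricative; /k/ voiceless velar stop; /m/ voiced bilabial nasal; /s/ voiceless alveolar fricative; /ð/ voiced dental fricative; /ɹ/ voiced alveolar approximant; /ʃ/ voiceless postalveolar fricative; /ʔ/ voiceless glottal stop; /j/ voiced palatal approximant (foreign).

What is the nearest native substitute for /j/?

ɹ

/ɹ/ is closest: same manner (approximant), place distance 2 (palatal→alveolar), same voicing; total 2. Next closest is /g/ at distance 5.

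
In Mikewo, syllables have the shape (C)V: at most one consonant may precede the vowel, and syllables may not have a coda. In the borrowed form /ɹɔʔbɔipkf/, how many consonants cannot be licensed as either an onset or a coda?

Syllabifying with onset maximization leaves /ʔ/, /p/, /k/, /f/ stranded (no codas are permitted; onsets are limited to one consonant).

4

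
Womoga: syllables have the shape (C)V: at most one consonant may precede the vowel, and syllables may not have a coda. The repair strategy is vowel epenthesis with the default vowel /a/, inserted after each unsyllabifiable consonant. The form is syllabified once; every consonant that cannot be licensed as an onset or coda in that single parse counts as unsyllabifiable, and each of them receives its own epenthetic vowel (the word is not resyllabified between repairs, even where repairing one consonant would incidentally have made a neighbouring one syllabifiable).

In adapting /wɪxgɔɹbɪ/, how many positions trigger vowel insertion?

The unsyllabifiable consonants are /x/, /ɹ/; each receives one epenthetic vowel.

2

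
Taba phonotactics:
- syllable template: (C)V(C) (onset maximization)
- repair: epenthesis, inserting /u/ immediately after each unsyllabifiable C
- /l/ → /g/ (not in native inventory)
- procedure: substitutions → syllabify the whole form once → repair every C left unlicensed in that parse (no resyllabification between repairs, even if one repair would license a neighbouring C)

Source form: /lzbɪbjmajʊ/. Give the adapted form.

Substitution: /l/ → /g/, giving /gzbɪbjmajʊ/.
The consonants /g/, /z/, /j/ cannot be parsed into a legal (C)V(C) syllable (at most one coda consonant is licensed; onsets are limited to one consonant).
Each unlicensed consonant becomes the onset of a new syllable: /g/ → /gu/, /z/ → /zu/, /j/ → /ju/.

guzubɪbjumajʊ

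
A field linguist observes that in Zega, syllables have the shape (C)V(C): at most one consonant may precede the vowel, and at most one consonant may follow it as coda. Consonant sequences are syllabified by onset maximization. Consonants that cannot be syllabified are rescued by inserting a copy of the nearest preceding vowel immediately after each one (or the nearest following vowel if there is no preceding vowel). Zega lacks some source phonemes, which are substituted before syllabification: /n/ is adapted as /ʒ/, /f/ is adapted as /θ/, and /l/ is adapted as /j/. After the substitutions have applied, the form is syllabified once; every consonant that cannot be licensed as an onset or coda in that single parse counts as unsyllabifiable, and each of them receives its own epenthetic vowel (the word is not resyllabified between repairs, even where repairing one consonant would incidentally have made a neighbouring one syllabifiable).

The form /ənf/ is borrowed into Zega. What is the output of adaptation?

əʒθə

Substitution: /n/ → /ʒ/, /f/ → /θ/, giving /əʒθ/.
The consonants /θ/ cannot be parsed into a legal (C)V(C) syllable (at most one coda consonant is licensed; onsets are limited to one consonant).
Epenthesis after each stranded consonant: /θ/ → /θə/.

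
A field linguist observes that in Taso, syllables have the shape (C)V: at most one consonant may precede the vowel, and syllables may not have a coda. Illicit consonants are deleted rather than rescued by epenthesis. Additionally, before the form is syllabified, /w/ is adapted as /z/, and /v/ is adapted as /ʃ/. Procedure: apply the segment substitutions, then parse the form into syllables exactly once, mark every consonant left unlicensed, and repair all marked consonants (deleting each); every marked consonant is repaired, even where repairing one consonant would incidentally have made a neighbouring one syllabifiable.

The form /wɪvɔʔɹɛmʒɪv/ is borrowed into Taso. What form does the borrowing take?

zɪʃɔɹɛʒɪ

Substitution: /w/ → /z/, /v/ → /ʃ/, giving /zɪʃɔʔɹɛmʒɪʃ/.
The consonants /ʔ/, /m/, /ʃ/ cannot be parsed into a legal (C)V syllable (no codas are permitted; onsets are limited to one consonant).
Each unlicensed consonant is deleted: /ʔ/, /m/, /ʃ/.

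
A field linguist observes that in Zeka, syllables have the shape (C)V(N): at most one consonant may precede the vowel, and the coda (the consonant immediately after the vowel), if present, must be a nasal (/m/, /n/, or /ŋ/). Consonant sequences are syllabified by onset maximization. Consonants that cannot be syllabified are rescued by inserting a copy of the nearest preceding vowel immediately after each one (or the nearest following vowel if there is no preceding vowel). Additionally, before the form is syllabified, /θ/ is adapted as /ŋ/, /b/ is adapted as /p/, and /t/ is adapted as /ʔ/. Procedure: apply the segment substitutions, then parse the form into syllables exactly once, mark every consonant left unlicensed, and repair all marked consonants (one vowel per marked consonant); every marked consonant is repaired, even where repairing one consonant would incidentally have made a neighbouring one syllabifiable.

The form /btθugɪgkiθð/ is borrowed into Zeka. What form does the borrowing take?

Substitution: /b/ → /p/, /t/ → /ʔ/, /θ/ → /ŋ/, giving /pʔŋugɪgkiŋð/.
Syllabifying with onset maximization leaves /p/, /ʔ/, /g/, /ð/ stranded (only a nasal (/m/, /n/, or /ŋ/) is licensed in coda position; onsets are limited to one consonant).
Epenthesis after each stranded consonant: /p/ → /pu/, /ʔ/ → /ʔu/, /g/ → /gɪ/, /ð/ → /ði/.

puʔuŋugɪgɪkiŋði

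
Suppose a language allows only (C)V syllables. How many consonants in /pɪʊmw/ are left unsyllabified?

2

Syllabifying with onset maximization leaves /m/, /w/ stranded (no codas are permitted; onsets are limited to one consonant).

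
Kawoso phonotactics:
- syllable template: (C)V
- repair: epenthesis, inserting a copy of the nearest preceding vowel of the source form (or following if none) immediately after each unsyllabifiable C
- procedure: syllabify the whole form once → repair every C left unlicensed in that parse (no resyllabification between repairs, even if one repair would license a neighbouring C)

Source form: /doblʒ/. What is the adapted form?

The consonants /b/, /l/, /ʒ/ cannot be parsed into a legal (C)V syllable (no codas are permitted; onsets are limited to one consonant).
Inserting the epenthetic vowel yields /b/ → /bo/, /l/ → /lo/, /ʒ/ → /ʒo/.

doboloʒo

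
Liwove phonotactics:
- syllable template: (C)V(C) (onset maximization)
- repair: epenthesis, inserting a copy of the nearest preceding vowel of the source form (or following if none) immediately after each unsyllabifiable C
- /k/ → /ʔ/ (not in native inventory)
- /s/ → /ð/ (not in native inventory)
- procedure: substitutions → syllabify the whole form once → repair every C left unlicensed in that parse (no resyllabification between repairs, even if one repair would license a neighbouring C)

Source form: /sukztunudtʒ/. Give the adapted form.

Substitution: /s/ → /ð/, /k/ → /ʔ/, giving /ðuʔztunudtʒ/.
Under (C)V(C), the unsyllabifiable consonants are /z/, /t/, /ʒ/ (at most one coda consonant is licensed; onsets are limited to one consonant).
Epenthesis after each stranded consonant: /z/ → /zu/, /t/ → /tu/, /ʒ/ → /ʒu/.

ðuʔzutunudtuʒu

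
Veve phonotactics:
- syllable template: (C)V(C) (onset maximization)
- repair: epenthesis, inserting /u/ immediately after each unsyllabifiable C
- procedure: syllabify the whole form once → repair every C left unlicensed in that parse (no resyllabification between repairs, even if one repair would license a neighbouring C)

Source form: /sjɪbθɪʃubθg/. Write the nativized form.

Under (C)V(C), the unsyllabifiable consonants are /s/, /θ/, /g/ (at most one coda consonant is licensed; onsets are limited to one consonant).
Each unlicensed consonant becomes the onset of a new syllable: /s/ → /su/, /θ/ → /θu/, /g/ → /gu/.

sujɪbθɪʃubθugu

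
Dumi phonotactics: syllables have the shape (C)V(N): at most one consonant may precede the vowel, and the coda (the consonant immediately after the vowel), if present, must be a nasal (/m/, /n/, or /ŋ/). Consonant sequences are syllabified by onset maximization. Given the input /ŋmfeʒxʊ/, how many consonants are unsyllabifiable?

Under (C)V(N), the unsyllabifiable consonants are /ŋ/, /m/, /ʒ/ (only a nasal (/m/, /n/, or /ŋ/) is licensed in coda position; onsets are limited to one consonant).

3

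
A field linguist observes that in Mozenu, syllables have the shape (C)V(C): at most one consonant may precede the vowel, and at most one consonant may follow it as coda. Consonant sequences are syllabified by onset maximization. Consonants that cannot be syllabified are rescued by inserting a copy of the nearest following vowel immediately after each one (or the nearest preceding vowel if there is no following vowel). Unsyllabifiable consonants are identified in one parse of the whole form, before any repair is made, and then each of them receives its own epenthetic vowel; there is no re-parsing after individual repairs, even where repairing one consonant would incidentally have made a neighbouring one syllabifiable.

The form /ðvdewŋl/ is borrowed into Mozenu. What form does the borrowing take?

Syllabifying with onset maximization leaves /ð/, /v/, /ŋ/, /l/ stranded (at most one coda consonant is licensed; onsets are limited to one consonant).
Inserting the epenthetic vowel yields /ð/ → /ðe/, /v/ → /ve/, /ŋ/ → /ŋe/, /l/ → /le/.

ðevedewŋele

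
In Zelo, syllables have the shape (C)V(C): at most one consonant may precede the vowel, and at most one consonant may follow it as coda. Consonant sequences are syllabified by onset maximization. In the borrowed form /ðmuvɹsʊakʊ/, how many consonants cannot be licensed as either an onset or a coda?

2

Under (C)V(C), the unsyllabifiable consonants are /ð/, /ɹ/ (at most one coda consonant is licensed; onsets are limited to one consonant).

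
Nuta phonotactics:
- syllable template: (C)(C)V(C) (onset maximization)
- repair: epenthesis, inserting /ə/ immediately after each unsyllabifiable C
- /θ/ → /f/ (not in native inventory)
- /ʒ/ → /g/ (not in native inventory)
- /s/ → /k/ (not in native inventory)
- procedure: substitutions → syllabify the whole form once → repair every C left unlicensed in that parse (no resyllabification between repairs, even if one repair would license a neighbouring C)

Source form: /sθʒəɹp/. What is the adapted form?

Substitution: /s/ → /k/, /θ/ → /f/, /ʒ/ → /g/, giving /kfgəɹp/.
Under (C)(C)V(C), the unsyllabifiable consonants are /k/, /p/ (at most one coda consonant is licensed; onsets may contain at most 2 consonants).
Inserting the epenthetic vowel yields /k/ → /kə/, /p/ → /pə/.

kəfgəɹpə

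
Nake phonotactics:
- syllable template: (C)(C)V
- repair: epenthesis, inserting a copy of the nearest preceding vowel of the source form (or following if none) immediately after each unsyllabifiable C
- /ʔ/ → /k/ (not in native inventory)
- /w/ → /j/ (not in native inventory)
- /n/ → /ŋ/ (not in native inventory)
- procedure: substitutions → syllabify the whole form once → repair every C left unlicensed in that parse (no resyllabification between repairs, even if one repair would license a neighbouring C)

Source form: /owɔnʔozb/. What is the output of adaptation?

Substitution: /w/ → /j/, /n/ → /ŋ/, /ʔ/ → /k/, giving /ojɔŋkozb/.
The consonants /z/, /b/ cannot be parsed into a legal (C)(C)V syllable (no codas are permitted; onsets may contain at most 2 consonants).
Each unlicensed consonant becomes the onset of a new syllable: /z/ → /zo/, /b/ → /bo/.

ojɔŋkozobo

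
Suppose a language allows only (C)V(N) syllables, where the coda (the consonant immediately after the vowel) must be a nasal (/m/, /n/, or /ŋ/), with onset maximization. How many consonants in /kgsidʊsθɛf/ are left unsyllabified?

4

The consonants /k/, /g/, /s/, /f/ cannot be parsed into a legal (C)V(N) syllable (only a nasal (/m/, /n/, or /ŋ/) is licensed in coda position; onsets are limited to one consonant).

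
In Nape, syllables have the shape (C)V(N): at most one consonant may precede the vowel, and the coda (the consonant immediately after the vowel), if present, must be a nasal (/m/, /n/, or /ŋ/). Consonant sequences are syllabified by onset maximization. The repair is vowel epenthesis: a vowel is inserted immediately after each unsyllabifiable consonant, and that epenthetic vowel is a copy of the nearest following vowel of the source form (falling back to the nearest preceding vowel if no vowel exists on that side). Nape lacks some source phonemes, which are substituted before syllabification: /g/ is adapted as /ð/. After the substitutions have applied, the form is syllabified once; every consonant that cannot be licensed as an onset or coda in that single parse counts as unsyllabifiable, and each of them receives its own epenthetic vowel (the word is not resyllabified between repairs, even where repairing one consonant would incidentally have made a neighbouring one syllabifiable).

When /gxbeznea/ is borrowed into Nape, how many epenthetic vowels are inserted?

3

After substitution the input is /ðxbeznea/.
The unsyllabifiable consonants are /ð/, /x/, /z/; each receives one epenthetic vowel.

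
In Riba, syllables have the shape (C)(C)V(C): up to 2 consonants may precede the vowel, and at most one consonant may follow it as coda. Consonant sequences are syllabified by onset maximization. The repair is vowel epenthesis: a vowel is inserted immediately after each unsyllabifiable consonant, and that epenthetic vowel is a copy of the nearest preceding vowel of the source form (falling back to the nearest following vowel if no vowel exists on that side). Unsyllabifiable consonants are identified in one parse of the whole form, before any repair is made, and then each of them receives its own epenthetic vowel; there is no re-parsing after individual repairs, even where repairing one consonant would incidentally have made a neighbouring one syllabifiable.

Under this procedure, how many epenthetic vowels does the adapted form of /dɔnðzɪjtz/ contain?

2

The unsyllabifiable consonants are /t/, /z/; each receives one epenthetic vowel.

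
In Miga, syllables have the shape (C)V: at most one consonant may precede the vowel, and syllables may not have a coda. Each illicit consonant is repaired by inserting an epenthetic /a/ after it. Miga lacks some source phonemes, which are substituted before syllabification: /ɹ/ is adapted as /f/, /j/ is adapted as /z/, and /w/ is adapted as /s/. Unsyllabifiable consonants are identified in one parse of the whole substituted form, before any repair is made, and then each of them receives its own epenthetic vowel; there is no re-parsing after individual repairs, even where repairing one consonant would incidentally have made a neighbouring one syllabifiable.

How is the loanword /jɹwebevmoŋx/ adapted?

Substitution: /j/ → /z/, /ɹ/ → /f/, /w/ → /s/, giving /zfsebevmoŋx/.
The consonants /z/, /f/, /v/, /ŋ/, /x/ cannot be parsed into a legal (C)V syllable (no codas are permitted; onsets are limited to one consonant).
Inserting the epenthetic vowel yields /z/ → /za/, /f/ → /fa/, /v/ → /va/, /ŋ/ → /ŋa/, /x/ → /xa/.

zafasebevamoŋaxa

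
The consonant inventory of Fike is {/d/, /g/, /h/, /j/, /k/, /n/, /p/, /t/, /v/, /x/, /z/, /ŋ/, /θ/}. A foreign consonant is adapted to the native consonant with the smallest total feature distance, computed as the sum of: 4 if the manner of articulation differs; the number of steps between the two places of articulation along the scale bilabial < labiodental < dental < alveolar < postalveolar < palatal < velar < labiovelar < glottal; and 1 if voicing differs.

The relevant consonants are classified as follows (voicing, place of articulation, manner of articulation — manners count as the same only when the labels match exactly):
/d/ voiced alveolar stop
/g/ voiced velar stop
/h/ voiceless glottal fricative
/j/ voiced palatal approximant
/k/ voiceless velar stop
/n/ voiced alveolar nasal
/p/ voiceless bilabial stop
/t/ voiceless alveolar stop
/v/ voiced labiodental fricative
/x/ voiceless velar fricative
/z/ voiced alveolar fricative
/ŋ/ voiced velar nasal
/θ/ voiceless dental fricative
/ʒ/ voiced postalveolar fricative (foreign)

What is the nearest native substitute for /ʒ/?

z

/z/ is closest: same manner (fricative), place distance 1 (postalveolar→alveolar), same voicing; total 1. Next closest is /v/ at distance 3.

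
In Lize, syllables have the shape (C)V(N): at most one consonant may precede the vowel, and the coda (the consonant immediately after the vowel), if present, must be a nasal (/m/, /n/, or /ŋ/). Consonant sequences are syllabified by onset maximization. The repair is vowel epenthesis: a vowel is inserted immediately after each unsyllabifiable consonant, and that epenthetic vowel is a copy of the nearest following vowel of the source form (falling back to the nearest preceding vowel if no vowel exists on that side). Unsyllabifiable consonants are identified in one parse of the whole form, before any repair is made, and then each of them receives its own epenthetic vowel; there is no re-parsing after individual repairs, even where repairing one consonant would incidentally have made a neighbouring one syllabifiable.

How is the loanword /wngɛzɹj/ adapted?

Under (C)V(N), the unsyllabifiable consonants are /w/, /n/, /z/, /ɹ/, /j/ (only a nasal (/m/, /n/, or /ŋ/) is licensed in coda position; onsets are limited to one consonant).
Inserting the epenthetic vowel yields /w/ → /wɛ/, /n/ → /nɛ/, /z/ → /zɛ/, /ɹ/ → /ɹɛ/, /j/ → /jɛ/.

wɛnɛgɛzɛɹɛjɛ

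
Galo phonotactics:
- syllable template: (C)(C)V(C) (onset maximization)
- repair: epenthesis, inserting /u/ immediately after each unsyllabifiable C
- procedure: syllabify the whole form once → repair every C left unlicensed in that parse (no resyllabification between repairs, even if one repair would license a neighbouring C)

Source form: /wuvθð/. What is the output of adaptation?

wuvθuðu

Under (C)(C)V(C), the unsyllabifiable consonants are /θ/, /ð/ (at most one coda consonant is licensed; onsets may contain at most 2 consonants).
Inserting the epenthetic vowel yields /θ/ → /θu/, /ð/ → /ðu/.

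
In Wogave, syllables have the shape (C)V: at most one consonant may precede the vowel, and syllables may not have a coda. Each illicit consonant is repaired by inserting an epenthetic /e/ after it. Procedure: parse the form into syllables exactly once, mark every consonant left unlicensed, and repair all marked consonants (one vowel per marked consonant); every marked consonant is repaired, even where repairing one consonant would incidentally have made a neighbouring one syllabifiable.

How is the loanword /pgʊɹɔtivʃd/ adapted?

pegʊɹɔtiveʃede

Under (C)V, the unsyllabifiable consonants are /p/, /v/, /ʃ/, /d/ (no codas are permitted; onsets are limited to one consonant).
Epenthesis after each stranded consonant: /p/ → /pe/, /v/ → /ve/, /ʃ/ → /ʃe/, /d/ → /de/.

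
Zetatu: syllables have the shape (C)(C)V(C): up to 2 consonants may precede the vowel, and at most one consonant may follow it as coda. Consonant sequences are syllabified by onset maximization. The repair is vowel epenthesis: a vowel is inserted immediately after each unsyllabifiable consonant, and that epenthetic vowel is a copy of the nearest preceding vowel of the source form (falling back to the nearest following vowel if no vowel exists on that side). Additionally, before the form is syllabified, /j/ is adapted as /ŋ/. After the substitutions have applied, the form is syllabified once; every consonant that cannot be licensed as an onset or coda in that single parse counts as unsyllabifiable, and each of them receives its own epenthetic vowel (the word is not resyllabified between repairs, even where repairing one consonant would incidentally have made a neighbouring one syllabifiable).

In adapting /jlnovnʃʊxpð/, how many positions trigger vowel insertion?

3

After substitution the input is /ŋlnovnʃʊxpð/.
The unsyllabifiable consonants are /ŋ/, /p/, /ð/; each receives one epenthetic vowel.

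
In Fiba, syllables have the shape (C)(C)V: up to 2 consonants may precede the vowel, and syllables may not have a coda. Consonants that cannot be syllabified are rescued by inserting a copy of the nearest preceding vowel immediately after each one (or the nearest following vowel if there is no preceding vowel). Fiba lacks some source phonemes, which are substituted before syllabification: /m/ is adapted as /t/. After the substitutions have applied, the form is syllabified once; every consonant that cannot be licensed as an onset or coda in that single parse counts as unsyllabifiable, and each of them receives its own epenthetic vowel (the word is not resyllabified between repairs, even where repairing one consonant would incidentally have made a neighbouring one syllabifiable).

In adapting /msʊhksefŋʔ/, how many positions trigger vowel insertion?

4

After substitution the input is /tsʊhksefŋʔ/.
The unsyllabifiable consonants are /h/, /f/, /ŋ/, /ʔ/; each receives one epenthetic vowel.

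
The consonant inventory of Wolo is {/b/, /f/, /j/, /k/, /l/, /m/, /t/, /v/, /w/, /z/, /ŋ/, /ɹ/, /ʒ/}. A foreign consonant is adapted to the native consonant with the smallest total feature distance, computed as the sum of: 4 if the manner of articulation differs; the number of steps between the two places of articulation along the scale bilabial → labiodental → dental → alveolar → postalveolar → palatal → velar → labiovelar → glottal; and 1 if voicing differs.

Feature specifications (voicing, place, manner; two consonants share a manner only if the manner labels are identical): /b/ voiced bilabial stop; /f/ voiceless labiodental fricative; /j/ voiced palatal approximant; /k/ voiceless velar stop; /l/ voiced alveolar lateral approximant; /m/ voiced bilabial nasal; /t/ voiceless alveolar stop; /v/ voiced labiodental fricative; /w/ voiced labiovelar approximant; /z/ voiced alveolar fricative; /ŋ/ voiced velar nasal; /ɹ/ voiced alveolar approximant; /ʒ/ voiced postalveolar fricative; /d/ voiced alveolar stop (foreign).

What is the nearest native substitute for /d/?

/t/ is closest: same manner (stop), place distance 0 (alveolar→alveolar), voicing differs (+1); total 1. Next closest is /b/ at distance 3.

t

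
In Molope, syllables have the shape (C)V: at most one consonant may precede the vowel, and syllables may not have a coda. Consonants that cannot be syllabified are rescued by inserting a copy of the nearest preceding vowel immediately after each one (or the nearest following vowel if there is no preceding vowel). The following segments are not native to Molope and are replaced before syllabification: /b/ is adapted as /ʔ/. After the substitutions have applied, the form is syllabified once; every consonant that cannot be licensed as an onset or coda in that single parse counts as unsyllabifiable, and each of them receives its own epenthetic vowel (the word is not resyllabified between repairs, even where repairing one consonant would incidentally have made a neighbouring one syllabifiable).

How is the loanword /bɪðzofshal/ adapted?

ʔɪðɪzofosohala

Substitution: /b/ → /ʔ/, giving /ʔɪðzofshal/.
The consonants /ð/, /f/, /s/, /l/ cannot be parsed into a legal (C)V syllable (no codas are permitted; onsets are limited to one consonant).
Inserting the epenthetic vowel yields /ð/ → /ðɪ/, /f/ → /fo/, /s/ → /so/, /l/ → /la/.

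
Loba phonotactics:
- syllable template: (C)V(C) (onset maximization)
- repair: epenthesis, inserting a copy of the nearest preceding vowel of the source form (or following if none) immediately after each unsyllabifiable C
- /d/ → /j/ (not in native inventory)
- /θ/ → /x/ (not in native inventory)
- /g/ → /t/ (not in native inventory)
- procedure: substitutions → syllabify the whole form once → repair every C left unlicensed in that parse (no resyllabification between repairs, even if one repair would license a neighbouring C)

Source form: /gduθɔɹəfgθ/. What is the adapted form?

tujuxɔɹəftəxə

Substitution: /g/ → /t/, /d/ → /j/, /θ/ → /x/, giving /tjuxɔɹəftx/.
The consonants /t/, /t/, /x/ cannot be parsed into a legal (C)V(C) syllable (at most one coda consonant is licensed; onsets are limited to one consonant).
Epenthesis after each stranded consonant: /t/ → /tu/, /t/ → /tə/, /x/ → /xə/.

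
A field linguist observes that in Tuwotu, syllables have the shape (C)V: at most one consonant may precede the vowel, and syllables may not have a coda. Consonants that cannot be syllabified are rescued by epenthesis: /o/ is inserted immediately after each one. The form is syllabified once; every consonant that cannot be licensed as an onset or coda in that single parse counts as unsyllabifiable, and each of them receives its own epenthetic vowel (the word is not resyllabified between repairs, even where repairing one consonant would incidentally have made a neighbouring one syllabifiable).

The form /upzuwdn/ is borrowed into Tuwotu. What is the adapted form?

upozuwodono

The consonants /p/, /w/, /d/, /n/ cannot be parsed into a legal (C)V syllable (no codas are permitted; onsets are limited to one consonant).
Each unlicensed consonant becomes the onset of a new syllable: /p/ → /po/, /w/ → /wo/, /d/ → /do/, /n/ → /no/.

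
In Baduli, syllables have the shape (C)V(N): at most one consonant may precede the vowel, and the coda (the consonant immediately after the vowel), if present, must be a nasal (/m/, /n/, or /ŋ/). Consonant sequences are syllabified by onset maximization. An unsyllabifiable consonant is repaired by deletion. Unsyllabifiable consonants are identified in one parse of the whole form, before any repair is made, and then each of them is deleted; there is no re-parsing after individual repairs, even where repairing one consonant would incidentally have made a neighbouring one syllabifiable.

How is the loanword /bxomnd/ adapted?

Syllabifying with onset maximization leaves /b/, /n/, /d/ stranded (only a nasal (/m/, /n/, or /ŋ/) is licensed in coda position; onsets are limited to one consonant).
Each unlicensed consonant is deleted: /b/, /n/, /d/.

xom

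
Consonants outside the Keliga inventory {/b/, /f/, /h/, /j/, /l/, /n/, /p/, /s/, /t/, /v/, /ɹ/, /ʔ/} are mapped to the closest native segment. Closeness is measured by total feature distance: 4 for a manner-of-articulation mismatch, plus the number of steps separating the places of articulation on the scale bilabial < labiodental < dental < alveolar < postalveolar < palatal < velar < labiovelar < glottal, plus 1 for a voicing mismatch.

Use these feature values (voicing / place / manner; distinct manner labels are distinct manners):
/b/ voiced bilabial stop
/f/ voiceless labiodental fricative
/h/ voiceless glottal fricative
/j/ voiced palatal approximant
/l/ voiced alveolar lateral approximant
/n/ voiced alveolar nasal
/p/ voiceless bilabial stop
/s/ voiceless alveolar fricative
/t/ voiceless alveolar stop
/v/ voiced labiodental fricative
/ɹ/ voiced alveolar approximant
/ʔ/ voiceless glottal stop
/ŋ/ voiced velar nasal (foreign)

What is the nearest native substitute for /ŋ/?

n

/n/ is closest: same manner (nasal), place distance 3 (velar→alveolar), same voicing; total 3. Next closest is /j/ at distance 5.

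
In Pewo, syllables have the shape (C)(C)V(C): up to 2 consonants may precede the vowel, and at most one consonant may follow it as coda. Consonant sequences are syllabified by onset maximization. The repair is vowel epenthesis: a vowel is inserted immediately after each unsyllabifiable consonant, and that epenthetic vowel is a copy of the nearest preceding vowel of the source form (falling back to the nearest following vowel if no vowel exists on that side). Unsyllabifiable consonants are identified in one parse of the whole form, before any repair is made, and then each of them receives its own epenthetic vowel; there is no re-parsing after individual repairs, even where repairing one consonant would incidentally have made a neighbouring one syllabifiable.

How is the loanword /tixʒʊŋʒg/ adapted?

Under (C)(C)V(C), the unsyllabifiable consonants are /ʒ/, /g/ (at most one coda consonant is licensed; onsets may contain at most 2 consonants).
Each unlicensed consonant becomes the onset of a new syllable: /ʒ/ → /ʒʊ/, /g/ → /gʊ/.

tixʒʊŋʒʊgʊ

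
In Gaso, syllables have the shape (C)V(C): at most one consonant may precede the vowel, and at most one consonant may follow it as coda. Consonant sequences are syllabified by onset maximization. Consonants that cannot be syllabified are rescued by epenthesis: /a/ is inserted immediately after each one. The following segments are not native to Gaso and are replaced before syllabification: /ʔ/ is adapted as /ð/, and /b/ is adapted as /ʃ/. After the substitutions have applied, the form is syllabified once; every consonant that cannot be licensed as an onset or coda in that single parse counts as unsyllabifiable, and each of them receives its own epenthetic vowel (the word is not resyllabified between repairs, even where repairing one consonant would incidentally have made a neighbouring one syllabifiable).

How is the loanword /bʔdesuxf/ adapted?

Substitution: /b/ → /ʃ/, /ʔ/ → /ð/, giving /ʃðdesuxf/.
Syllabifying with onset maximization leaves /ʃ/, /ð/, /f/ stranded (at most one coda consonant is licensed; onsets are limited to one consonant).
Epenthesis after each stranded consonant: /ʃ/ → /ʃa/, /ð/ → /ða/, /f/ → /fa/.

ʃaðadesuxfa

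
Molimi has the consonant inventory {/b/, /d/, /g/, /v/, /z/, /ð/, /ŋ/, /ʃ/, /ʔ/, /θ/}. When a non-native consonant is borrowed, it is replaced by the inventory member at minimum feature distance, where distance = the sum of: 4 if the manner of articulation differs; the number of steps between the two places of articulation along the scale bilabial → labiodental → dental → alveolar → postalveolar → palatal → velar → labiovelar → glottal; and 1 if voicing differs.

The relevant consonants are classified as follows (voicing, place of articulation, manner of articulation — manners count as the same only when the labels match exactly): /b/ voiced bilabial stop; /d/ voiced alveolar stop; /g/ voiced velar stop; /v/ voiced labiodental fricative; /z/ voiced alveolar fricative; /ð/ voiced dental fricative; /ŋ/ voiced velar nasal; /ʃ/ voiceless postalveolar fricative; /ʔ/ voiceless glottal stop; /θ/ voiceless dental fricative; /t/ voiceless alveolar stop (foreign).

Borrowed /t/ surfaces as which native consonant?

d

/d/ is closest: same manner (stop), place distance 0 (alveolar→alveolar), voicing differs (+1); total 1. Next closest is /b/ at distance 4.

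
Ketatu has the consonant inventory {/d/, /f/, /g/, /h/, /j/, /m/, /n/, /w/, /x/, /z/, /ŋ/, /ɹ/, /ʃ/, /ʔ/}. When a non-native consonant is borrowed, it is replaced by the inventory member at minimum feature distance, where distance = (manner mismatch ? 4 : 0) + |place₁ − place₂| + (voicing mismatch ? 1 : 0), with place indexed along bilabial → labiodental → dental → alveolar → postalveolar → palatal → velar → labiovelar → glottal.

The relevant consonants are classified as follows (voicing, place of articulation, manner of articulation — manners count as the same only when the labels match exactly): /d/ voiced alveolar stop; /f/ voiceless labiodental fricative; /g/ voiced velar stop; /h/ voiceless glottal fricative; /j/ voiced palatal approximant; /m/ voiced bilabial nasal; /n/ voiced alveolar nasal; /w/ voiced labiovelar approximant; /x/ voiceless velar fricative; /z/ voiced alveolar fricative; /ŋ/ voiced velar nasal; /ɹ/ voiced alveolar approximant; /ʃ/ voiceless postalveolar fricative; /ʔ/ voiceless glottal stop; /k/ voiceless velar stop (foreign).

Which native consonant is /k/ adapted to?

g

/g/ is closest: same manner (stop), place distance 0 (velar→velar), voicing differs (+1); total 1. Next closest is /ʔ/ at distance 2.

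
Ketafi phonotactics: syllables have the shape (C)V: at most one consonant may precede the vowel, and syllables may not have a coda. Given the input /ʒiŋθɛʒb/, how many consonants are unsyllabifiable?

Under (C)V, the unsyllabifiable consonants are /ŋ/, /ʒ/, /b/ (no codas are permitted; onsets are limited to one consonant).

3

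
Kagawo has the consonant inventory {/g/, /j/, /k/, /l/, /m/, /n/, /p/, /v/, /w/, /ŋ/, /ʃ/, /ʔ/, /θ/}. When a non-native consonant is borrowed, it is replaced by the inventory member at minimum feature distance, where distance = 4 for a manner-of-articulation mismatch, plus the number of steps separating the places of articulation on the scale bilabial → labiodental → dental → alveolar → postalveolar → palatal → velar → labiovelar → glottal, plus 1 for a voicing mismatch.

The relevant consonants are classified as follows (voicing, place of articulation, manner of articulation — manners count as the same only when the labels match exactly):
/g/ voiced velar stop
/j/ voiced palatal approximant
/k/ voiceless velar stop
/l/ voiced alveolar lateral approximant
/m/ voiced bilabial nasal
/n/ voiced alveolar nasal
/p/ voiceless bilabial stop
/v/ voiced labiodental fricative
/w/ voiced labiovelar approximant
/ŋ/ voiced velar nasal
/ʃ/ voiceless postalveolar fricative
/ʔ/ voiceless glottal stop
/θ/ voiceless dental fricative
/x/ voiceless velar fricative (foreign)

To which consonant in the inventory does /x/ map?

ʃ

/ʃ/ is closest: same manner (fricative), place distance 2 (velar→postalveolar), same voicing; total 2. Next closest is /k/ at distance 4.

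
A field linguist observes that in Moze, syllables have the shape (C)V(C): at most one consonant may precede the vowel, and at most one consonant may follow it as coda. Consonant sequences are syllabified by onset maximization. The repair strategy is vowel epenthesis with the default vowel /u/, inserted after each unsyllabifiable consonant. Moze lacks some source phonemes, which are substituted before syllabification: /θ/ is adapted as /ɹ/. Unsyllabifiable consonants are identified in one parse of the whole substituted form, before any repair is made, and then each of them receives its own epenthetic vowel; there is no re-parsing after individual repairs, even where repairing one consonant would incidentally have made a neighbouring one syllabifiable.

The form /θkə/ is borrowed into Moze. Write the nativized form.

ɹukə

Substitution: /θ/ → /ɹ/, giving /ɹkə/.
Syllabifying with onset maximization leaves /ɹ/ stranded (at most one coda consonant is licensed; onsets are limited to one consonant).
Each unlicensed consonant becomes the onset of a new syllable: /ɹ/ → /ɹu/.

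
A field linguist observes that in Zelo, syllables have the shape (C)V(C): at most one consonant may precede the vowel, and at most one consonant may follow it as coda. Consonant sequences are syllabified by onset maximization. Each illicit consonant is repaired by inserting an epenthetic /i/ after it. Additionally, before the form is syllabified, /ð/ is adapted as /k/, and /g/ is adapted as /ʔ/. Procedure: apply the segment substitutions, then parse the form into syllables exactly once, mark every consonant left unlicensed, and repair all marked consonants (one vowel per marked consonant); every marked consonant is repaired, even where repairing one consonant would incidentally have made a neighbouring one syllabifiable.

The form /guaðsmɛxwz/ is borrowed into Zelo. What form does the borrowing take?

ʔuaksimɛxwizi

Substitution: /g/ → /ʔ/, /ð/ → /k/, giving /ʔuaksmɛxwz/.
Syllabifying with onset maximization leaves /s/, /w/, /z/ stranded (at most one coda consonant is licensed; onsets are limited to one consonant).
Inserting the epenthetic vowel yields /s/ → /si/, /w/ → /wi/, /z/ → /zi/.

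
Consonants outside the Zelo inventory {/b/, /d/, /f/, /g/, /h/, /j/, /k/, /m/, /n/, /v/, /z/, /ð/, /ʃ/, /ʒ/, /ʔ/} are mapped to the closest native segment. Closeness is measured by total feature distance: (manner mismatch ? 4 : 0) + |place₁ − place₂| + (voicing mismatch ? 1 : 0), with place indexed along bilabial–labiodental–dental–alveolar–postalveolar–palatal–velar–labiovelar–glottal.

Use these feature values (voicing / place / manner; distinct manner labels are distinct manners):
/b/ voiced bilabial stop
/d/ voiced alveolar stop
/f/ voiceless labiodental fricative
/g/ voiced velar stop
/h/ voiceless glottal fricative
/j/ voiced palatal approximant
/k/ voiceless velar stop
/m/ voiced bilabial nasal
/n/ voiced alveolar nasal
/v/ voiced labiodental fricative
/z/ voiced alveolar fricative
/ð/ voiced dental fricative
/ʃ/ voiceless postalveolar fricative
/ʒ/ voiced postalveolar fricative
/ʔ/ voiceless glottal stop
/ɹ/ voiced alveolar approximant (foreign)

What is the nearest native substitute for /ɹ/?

/j/ is closest: same manner (approximant), place distance 2 (alveolar→palatal), same voicing; total 2. Next closest is /d/ at distance 4.

j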